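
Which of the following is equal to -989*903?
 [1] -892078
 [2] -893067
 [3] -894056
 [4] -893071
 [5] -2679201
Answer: 2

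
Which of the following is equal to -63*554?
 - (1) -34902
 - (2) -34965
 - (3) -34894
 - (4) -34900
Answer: 1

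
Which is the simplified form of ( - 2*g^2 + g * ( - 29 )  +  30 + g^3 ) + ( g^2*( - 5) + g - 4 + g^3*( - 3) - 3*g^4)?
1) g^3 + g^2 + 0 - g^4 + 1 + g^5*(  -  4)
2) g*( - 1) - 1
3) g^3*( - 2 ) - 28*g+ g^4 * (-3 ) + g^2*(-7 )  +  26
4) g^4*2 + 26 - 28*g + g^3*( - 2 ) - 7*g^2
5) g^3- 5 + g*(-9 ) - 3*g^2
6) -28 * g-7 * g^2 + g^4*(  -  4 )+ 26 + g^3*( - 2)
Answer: 3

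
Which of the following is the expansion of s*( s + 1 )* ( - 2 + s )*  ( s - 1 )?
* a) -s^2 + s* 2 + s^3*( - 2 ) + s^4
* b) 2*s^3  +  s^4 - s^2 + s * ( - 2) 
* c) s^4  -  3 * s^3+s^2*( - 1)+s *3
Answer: a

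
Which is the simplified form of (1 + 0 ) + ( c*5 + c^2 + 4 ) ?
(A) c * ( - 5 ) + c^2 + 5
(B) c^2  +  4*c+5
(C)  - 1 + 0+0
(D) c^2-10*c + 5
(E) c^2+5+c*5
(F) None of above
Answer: E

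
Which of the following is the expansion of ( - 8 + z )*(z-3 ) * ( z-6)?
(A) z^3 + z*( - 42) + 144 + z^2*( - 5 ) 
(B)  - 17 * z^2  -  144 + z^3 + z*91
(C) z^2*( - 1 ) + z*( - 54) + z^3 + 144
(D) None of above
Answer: D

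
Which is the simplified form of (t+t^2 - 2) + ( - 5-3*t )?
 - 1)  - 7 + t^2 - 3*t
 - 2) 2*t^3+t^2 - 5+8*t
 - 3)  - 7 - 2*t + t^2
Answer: 3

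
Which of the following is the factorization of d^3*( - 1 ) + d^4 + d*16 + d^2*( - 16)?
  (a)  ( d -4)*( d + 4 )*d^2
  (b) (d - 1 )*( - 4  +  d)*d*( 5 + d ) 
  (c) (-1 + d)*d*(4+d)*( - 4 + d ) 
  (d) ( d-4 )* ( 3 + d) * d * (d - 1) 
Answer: c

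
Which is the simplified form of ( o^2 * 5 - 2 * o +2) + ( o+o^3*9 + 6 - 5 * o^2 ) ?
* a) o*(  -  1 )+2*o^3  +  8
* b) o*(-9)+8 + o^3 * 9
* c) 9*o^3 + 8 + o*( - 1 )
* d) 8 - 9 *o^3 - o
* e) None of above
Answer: c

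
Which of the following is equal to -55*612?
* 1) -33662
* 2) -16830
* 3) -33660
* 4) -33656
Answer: 3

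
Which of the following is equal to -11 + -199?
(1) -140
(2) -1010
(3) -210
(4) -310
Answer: 3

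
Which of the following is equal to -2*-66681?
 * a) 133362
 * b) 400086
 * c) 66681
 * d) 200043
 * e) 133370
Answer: a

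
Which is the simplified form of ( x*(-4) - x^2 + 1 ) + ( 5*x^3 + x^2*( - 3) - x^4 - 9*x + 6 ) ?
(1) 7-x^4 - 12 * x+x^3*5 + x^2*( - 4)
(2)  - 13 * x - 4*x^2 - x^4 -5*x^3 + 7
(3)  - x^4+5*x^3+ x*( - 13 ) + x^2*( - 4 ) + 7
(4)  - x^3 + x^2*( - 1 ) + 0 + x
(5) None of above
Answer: 3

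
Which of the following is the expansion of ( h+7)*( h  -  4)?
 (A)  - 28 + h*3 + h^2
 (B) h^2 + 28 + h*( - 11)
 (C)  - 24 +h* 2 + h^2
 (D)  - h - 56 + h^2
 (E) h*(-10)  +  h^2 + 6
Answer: A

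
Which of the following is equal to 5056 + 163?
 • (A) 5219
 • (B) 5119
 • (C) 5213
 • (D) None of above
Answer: A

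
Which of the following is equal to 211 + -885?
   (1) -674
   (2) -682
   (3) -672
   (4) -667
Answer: 1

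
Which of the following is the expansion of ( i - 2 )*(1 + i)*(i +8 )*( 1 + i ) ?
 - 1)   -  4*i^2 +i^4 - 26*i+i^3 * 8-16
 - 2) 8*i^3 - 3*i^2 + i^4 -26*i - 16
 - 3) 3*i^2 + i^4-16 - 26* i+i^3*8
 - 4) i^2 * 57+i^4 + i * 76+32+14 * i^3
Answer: 2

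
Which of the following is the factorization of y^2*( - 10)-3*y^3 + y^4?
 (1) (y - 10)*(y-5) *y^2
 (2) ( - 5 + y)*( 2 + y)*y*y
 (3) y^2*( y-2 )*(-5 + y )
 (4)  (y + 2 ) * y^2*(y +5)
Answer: 2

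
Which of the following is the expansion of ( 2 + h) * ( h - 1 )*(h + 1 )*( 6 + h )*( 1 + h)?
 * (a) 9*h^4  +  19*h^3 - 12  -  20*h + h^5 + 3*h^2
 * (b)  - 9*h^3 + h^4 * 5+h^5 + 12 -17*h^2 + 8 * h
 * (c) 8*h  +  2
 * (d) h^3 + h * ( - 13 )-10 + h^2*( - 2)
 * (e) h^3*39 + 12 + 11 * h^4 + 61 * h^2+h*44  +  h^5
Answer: a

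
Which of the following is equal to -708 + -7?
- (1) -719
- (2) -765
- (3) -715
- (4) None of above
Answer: 3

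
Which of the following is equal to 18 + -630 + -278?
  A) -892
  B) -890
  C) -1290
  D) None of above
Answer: B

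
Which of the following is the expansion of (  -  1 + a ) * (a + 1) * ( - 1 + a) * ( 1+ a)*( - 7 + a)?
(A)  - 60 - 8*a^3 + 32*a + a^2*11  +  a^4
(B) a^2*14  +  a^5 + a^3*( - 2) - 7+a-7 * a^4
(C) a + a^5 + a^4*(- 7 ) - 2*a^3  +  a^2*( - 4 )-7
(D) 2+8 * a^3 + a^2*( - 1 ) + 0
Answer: B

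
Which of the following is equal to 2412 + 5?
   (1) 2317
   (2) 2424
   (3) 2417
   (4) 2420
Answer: 3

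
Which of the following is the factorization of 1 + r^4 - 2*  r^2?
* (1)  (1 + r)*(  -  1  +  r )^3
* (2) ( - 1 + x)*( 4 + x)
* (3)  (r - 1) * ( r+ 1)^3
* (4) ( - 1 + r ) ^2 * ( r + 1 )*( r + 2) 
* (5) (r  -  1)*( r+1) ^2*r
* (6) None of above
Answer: 6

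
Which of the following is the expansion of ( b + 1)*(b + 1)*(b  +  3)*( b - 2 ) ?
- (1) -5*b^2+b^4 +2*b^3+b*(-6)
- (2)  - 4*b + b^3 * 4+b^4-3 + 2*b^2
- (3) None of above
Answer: 3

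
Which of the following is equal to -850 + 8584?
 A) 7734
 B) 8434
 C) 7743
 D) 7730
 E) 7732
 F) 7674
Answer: A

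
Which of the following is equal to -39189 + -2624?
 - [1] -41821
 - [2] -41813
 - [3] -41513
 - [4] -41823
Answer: 2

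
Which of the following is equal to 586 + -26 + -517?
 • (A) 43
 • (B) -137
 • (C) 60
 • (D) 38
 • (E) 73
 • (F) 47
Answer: A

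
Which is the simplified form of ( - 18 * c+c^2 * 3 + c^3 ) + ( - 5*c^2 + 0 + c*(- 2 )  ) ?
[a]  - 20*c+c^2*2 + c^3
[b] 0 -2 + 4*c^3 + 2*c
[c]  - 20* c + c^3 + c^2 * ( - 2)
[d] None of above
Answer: c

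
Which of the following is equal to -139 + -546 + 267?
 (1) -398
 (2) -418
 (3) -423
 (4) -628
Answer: 2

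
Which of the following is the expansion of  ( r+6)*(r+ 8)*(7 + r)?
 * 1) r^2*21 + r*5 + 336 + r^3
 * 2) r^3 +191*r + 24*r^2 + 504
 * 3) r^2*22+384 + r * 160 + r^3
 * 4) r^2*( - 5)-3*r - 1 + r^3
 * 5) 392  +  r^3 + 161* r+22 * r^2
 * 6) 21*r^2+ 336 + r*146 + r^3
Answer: 6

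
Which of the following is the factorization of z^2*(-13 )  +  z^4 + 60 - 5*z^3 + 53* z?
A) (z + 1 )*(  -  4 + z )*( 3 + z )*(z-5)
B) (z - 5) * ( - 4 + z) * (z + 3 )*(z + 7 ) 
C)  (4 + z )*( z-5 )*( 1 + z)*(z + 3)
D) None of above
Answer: A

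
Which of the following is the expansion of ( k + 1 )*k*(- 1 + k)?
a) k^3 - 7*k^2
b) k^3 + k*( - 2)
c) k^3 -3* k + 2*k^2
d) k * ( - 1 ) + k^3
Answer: d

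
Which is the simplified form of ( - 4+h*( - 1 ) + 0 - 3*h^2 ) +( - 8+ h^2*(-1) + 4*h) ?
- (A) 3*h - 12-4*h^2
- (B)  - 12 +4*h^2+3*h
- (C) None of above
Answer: A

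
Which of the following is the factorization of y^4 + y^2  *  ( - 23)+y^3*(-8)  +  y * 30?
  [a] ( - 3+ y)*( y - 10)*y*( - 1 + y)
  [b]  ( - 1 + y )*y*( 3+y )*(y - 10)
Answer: b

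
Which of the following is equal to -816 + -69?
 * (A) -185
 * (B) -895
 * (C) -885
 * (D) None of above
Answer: C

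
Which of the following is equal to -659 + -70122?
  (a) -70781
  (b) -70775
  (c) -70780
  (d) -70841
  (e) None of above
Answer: a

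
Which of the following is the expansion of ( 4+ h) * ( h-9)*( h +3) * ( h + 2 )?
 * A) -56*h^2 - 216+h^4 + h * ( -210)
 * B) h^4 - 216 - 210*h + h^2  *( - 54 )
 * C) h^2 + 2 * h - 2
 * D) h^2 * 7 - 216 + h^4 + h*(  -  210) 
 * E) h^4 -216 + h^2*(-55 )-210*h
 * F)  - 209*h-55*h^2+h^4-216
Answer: E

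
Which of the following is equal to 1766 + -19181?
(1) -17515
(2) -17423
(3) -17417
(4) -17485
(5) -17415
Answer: 5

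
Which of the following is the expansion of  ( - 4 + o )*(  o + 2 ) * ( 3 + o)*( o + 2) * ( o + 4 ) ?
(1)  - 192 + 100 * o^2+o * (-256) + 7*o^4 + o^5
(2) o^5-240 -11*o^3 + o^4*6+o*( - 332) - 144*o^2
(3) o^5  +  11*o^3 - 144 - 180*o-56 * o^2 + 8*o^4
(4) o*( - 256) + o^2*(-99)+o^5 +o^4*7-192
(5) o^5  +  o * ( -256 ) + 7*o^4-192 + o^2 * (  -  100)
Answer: 5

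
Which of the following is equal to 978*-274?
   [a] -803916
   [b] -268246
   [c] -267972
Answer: c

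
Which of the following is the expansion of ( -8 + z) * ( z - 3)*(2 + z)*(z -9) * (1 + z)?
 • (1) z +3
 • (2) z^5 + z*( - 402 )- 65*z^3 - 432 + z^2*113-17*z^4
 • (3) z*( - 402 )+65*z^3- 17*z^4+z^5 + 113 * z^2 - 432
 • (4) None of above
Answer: 3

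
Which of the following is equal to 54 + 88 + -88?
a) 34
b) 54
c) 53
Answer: b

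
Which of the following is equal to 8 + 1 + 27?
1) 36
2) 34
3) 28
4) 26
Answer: 1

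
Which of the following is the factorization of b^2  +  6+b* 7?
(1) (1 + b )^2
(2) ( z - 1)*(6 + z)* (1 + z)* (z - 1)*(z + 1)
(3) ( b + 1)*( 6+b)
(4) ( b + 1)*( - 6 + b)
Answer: 3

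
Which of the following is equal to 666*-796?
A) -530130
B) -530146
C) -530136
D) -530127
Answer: C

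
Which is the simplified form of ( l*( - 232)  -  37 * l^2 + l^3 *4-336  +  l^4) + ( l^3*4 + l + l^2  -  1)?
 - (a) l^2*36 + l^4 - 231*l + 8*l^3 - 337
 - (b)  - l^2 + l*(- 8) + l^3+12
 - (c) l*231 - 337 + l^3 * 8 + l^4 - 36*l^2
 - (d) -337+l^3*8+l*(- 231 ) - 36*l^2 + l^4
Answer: d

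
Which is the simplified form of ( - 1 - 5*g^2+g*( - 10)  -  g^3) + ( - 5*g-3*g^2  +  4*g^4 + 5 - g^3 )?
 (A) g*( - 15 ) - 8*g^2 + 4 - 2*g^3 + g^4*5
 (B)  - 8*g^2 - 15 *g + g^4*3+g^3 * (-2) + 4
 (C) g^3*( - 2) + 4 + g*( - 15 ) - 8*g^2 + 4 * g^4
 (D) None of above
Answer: C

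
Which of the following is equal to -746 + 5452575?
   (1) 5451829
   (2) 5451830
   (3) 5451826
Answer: 1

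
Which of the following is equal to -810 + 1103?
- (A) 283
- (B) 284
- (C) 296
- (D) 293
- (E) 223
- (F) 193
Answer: D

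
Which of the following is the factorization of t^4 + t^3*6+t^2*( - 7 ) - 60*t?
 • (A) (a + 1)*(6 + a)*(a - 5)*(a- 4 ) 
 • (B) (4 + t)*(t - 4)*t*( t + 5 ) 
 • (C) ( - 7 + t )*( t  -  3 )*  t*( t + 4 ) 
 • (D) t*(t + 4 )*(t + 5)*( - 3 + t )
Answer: D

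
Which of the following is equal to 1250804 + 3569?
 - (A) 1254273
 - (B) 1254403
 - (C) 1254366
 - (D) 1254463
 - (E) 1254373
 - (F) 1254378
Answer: E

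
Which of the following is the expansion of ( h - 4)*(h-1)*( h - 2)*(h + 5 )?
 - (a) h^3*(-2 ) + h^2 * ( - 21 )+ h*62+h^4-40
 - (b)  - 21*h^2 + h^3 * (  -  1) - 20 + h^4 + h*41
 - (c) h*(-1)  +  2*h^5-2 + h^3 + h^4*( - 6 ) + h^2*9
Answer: a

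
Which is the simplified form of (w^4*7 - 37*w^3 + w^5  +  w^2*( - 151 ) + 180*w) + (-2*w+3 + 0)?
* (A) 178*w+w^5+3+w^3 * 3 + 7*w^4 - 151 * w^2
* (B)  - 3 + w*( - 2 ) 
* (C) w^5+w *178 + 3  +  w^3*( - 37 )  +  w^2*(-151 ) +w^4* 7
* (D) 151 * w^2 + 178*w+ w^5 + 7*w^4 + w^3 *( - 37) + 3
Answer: C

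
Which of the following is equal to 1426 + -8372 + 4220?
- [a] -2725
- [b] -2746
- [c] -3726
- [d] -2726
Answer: d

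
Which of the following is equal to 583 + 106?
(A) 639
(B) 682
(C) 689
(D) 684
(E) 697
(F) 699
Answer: C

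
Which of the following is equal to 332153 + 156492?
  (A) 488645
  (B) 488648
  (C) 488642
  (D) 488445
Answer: A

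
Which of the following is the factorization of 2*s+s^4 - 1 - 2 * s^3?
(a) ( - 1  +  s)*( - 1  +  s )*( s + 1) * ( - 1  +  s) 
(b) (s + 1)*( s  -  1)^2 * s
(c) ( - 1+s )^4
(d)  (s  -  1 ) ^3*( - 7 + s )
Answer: a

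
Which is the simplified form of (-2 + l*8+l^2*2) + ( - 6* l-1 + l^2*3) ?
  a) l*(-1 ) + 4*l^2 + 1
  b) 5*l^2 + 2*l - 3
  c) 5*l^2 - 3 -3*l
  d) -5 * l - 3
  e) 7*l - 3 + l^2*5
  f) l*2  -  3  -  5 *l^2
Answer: b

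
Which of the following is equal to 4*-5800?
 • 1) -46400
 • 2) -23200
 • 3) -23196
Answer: 2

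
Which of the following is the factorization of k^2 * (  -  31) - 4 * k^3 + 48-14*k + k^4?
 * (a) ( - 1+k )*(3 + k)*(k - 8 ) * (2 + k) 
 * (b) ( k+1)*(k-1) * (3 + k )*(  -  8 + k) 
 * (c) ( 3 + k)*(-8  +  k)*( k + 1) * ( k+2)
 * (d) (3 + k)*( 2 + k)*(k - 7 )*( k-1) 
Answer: a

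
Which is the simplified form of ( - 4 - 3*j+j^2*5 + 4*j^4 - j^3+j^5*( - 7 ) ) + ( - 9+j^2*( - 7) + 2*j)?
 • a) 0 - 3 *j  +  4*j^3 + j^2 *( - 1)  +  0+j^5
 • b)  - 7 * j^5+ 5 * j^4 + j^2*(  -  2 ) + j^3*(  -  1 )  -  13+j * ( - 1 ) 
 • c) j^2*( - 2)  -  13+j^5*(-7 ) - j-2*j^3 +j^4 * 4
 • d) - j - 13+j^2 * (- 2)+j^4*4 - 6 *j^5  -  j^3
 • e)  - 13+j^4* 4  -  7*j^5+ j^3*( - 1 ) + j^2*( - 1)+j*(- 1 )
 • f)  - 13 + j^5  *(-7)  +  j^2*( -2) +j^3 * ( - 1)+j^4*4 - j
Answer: f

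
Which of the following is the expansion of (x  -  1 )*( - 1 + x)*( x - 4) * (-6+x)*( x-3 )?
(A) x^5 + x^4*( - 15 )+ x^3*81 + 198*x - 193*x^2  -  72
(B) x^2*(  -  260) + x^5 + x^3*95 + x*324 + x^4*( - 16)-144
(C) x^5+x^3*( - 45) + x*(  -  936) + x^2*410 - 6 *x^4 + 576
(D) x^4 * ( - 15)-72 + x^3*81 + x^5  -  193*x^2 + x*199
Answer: A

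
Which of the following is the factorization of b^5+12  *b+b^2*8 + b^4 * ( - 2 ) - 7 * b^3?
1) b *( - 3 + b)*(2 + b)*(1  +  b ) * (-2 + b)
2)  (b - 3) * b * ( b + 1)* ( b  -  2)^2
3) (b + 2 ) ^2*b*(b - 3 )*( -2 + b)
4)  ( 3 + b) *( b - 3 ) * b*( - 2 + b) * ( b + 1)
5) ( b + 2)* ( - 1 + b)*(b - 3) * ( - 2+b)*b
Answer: 1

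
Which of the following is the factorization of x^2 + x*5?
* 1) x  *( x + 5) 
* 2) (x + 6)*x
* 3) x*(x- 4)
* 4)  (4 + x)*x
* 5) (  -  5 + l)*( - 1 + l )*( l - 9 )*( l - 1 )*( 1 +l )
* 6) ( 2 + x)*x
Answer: 1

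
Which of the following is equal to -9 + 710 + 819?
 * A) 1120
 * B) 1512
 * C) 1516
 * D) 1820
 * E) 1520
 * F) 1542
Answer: E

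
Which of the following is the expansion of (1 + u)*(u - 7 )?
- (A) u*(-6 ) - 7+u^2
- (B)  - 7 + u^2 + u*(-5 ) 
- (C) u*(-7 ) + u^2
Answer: A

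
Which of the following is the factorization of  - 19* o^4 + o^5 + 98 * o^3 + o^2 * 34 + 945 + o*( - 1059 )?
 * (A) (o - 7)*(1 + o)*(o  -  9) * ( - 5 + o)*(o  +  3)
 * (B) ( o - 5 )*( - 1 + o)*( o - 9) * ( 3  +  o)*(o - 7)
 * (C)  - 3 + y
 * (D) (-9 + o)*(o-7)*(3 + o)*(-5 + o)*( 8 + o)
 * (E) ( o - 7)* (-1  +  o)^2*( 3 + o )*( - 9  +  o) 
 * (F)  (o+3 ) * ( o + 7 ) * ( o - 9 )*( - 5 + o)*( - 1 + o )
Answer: B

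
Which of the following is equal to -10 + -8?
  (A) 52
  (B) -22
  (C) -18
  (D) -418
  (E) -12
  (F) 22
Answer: C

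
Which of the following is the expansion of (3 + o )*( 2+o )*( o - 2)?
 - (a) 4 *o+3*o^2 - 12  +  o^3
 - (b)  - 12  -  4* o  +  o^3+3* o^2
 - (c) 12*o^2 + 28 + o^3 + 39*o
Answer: b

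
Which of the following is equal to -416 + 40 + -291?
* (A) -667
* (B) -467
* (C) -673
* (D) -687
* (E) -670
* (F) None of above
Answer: A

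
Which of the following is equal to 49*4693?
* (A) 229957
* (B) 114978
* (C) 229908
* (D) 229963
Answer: A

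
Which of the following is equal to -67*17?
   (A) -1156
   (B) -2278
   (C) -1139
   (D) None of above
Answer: C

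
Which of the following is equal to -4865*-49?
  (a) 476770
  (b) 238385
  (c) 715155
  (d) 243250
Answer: b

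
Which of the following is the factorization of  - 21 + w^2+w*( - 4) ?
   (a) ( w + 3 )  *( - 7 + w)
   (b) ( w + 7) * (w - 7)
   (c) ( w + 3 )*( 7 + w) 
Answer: a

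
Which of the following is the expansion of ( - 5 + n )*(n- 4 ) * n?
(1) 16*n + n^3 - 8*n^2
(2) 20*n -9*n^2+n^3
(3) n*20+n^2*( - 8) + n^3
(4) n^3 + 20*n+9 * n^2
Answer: 2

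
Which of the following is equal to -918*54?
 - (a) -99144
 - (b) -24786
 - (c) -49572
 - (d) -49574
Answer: c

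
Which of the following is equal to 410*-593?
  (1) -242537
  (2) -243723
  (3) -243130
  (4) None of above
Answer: 3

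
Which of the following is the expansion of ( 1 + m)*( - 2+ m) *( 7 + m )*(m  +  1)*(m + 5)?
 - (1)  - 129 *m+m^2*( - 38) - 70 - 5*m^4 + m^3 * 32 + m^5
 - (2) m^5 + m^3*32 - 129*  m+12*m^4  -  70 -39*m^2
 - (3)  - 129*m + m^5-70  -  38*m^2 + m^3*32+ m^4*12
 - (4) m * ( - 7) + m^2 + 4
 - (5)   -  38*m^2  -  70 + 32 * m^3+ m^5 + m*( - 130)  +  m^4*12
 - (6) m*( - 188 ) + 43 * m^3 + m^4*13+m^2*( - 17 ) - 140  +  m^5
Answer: 3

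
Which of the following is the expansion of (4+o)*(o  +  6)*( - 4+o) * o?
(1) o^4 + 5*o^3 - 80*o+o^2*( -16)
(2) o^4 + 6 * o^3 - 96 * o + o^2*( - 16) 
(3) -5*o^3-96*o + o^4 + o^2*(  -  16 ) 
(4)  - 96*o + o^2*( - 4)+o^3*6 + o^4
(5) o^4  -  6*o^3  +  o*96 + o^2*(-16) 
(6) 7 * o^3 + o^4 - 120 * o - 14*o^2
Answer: 2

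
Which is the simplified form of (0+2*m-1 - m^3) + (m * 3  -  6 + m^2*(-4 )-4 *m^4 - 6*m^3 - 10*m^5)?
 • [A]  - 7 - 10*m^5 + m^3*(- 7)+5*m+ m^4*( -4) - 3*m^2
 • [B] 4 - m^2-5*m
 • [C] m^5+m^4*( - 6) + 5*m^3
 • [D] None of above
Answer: D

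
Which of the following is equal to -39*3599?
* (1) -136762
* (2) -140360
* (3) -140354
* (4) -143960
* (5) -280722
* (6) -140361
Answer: 6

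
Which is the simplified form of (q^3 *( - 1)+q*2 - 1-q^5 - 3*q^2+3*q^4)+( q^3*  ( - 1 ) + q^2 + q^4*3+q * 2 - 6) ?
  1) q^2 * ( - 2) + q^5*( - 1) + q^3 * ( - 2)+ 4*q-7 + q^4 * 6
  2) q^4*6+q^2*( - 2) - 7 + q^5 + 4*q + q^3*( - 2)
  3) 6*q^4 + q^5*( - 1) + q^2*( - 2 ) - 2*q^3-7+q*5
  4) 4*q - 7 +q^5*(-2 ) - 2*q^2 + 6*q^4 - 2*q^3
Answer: 1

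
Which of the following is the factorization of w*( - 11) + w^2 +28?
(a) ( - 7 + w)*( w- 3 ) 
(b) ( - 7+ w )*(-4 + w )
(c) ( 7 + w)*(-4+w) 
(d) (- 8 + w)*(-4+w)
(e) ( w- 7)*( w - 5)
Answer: b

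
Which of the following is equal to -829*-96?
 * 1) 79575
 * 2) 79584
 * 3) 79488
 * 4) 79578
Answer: 2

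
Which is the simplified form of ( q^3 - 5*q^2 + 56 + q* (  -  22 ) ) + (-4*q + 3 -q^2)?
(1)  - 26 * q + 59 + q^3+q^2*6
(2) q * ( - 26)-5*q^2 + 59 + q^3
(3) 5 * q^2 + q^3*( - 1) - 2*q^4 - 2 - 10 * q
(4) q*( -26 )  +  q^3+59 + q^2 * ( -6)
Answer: 4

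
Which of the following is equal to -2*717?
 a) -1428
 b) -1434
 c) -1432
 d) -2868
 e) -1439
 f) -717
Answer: b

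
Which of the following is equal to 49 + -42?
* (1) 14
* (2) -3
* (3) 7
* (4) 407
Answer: 3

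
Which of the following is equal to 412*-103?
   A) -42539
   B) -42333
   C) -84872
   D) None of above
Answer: D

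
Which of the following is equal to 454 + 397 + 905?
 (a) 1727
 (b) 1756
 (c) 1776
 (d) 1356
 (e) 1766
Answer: b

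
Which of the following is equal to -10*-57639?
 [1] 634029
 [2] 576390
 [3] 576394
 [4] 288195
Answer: 2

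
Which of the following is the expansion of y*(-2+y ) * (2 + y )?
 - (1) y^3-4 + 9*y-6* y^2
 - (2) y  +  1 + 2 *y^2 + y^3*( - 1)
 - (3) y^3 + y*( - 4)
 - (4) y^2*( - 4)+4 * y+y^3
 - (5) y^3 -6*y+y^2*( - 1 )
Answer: 3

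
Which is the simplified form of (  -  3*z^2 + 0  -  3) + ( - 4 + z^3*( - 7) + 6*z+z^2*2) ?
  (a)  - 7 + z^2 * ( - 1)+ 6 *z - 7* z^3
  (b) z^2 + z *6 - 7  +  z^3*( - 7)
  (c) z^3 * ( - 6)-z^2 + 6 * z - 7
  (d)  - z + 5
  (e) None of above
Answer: a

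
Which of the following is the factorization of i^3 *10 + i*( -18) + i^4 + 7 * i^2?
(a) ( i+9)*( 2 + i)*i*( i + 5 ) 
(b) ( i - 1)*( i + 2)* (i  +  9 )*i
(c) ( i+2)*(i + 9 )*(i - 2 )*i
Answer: b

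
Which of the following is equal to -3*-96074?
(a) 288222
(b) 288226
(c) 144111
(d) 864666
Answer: a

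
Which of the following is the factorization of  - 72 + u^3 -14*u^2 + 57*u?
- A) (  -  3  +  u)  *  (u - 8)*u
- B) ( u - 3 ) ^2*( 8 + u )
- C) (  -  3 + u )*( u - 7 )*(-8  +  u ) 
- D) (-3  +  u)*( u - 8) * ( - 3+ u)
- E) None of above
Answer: D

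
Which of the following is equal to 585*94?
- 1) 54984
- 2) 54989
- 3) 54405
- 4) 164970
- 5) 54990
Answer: 5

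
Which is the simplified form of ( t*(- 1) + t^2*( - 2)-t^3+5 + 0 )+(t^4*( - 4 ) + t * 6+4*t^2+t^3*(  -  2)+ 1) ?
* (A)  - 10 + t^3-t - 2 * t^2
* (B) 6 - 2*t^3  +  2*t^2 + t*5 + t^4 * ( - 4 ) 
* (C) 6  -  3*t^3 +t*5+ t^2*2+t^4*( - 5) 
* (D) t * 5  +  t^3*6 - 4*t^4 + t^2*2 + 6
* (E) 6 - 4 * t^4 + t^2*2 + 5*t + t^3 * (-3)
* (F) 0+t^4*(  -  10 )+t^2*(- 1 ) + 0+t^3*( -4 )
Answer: E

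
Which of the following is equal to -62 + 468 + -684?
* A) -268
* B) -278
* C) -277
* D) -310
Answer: B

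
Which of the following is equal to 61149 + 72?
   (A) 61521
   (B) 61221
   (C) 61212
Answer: B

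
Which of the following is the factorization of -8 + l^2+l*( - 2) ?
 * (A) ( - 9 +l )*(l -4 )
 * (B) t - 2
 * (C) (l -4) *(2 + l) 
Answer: C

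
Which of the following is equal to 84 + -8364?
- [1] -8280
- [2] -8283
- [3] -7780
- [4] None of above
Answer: 1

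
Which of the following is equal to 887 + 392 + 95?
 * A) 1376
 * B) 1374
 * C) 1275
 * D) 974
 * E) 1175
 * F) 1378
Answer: B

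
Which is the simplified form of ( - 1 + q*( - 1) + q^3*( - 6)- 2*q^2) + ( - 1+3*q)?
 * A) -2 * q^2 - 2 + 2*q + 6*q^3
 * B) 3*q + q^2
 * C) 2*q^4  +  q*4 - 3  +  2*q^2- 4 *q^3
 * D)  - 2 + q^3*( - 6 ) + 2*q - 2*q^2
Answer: D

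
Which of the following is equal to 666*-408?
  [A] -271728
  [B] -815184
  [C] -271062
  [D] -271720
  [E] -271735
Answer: A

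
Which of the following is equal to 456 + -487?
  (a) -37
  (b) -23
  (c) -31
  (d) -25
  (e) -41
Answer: c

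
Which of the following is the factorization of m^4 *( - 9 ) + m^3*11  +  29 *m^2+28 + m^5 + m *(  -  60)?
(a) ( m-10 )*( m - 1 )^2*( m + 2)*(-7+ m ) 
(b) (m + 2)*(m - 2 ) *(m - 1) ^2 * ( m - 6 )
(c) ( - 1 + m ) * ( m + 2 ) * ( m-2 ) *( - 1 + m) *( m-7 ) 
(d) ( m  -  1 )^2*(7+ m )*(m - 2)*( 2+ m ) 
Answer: c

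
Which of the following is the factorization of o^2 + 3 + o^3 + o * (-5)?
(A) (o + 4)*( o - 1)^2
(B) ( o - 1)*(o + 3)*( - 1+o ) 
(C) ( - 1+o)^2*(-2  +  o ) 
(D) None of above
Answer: B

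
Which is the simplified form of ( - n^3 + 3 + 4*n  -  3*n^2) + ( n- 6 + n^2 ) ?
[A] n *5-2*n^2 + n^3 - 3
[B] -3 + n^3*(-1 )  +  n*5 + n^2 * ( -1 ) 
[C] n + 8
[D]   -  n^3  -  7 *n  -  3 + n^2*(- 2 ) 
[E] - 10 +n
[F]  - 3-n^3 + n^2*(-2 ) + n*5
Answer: F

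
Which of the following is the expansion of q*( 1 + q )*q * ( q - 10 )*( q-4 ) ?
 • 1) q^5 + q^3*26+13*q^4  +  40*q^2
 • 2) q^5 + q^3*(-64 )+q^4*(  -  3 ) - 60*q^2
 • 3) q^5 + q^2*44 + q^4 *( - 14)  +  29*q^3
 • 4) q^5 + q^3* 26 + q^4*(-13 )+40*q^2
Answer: 4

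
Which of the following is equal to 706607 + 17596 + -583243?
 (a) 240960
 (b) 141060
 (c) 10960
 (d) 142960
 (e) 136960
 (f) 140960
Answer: f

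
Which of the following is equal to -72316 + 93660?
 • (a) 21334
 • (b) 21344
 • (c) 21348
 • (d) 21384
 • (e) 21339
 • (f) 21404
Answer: b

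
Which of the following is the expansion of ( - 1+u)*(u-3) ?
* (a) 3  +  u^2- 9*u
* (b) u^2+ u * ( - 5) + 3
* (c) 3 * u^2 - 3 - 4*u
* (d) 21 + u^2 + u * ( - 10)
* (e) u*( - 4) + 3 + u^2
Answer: e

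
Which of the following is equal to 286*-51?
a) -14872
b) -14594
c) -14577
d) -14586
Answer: d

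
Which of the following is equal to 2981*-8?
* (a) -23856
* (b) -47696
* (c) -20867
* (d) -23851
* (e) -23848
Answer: e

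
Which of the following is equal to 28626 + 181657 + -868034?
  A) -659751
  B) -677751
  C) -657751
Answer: C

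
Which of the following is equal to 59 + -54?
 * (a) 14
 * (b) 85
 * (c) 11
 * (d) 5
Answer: d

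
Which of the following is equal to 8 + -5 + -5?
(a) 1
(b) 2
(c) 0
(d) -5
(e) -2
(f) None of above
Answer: e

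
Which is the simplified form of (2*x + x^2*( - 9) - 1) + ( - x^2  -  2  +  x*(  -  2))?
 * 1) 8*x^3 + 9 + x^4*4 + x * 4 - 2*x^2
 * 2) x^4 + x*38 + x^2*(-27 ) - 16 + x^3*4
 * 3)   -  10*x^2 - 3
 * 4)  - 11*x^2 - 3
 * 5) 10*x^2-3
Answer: 3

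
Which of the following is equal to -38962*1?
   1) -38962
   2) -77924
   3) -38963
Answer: 1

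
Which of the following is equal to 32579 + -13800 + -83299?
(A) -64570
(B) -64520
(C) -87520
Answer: B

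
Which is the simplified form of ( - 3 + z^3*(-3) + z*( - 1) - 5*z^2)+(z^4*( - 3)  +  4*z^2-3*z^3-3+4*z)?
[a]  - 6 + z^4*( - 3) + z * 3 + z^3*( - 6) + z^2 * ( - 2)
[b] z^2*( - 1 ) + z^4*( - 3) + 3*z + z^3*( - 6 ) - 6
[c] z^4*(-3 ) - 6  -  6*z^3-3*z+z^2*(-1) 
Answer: b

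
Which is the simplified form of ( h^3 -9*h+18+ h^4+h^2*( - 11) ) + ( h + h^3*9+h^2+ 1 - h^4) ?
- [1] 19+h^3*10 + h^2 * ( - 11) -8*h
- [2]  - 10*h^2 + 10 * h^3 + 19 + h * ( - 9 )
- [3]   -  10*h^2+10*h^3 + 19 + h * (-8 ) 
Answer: 3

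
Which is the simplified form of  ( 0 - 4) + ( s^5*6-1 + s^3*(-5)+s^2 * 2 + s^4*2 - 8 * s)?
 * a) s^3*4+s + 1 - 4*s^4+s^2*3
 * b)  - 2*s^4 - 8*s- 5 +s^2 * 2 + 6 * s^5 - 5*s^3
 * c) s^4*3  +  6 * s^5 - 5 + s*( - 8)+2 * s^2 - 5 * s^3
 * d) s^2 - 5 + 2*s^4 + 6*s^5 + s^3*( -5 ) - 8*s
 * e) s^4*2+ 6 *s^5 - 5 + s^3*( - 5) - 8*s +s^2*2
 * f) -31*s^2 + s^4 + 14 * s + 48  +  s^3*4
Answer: e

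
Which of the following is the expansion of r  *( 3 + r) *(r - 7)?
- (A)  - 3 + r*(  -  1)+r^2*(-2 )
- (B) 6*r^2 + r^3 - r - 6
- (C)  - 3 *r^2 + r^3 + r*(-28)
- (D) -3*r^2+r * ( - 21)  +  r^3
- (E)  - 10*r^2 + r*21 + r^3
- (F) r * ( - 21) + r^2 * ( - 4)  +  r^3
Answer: F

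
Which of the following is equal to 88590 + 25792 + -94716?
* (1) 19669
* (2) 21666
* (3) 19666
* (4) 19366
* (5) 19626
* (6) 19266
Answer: 3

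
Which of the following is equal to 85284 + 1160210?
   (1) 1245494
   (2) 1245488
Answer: 1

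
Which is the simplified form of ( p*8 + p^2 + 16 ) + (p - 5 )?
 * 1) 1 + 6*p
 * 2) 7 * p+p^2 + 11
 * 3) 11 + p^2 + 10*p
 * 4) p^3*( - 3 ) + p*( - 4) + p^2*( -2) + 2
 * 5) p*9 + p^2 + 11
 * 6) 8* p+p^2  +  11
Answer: 5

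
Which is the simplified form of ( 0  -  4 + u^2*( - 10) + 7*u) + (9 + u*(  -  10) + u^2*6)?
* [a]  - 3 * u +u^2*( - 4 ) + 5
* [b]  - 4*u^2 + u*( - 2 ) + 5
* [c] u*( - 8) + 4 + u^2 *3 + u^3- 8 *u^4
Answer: a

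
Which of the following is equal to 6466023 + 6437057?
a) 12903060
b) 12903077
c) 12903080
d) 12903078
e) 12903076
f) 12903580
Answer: c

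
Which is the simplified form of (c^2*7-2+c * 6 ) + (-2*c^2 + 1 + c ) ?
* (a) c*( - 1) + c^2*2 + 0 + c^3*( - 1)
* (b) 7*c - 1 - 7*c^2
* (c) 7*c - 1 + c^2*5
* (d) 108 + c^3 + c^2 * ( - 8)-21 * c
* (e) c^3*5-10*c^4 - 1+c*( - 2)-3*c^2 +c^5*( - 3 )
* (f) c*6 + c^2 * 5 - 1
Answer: c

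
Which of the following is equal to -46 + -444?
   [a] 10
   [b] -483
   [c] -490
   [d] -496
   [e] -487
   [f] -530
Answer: c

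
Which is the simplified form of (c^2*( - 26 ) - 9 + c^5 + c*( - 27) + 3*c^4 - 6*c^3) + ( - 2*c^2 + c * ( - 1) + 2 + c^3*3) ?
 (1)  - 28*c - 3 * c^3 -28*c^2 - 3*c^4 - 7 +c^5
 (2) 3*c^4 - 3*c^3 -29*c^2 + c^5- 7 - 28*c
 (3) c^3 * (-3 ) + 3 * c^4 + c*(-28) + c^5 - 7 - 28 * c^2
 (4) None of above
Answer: 3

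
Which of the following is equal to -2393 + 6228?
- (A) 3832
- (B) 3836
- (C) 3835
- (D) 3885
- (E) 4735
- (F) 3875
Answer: C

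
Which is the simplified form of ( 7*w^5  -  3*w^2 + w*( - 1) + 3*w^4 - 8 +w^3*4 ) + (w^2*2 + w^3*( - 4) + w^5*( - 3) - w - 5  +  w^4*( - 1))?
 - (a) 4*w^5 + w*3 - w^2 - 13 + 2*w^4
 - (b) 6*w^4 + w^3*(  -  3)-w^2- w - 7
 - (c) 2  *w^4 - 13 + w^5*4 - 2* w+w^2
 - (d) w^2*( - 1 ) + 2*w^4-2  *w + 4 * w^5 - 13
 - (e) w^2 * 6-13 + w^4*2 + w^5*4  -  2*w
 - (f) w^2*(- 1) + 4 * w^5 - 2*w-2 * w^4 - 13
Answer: d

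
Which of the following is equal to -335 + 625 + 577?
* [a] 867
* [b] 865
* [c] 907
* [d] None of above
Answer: a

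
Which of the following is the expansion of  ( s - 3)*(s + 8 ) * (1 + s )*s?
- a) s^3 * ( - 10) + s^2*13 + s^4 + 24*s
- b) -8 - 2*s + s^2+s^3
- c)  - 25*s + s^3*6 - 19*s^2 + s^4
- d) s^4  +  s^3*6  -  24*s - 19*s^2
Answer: d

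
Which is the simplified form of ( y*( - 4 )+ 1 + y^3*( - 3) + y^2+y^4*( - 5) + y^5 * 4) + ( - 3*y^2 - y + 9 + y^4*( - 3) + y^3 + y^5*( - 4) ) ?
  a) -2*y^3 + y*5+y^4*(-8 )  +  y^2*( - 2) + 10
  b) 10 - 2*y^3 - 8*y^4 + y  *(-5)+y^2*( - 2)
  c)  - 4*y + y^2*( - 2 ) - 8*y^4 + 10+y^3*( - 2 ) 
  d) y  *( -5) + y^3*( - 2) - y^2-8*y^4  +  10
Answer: b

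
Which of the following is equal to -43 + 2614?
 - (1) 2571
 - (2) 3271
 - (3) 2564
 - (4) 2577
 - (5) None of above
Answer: 1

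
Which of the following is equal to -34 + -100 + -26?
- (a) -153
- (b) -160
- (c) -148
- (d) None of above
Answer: b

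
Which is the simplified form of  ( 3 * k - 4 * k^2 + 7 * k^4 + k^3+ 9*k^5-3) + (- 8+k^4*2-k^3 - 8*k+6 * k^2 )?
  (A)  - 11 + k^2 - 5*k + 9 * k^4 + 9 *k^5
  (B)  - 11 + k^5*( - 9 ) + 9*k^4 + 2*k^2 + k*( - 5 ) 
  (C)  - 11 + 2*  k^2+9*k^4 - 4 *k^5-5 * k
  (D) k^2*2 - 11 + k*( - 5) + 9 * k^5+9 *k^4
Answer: D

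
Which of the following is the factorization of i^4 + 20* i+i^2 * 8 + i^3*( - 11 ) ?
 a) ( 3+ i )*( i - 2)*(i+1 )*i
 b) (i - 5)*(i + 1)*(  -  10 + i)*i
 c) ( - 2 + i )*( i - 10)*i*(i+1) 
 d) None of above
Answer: c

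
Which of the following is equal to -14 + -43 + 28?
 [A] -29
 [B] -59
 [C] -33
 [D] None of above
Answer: A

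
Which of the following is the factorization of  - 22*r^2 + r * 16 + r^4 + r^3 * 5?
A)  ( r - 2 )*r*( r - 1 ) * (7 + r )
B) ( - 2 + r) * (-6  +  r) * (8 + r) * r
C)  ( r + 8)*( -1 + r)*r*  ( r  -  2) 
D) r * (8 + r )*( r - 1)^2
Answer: C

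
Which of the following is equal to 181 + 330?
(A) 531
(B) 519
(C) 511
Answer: C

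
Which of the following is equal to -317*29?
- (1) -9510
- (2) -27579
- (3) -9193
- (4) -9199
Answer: 3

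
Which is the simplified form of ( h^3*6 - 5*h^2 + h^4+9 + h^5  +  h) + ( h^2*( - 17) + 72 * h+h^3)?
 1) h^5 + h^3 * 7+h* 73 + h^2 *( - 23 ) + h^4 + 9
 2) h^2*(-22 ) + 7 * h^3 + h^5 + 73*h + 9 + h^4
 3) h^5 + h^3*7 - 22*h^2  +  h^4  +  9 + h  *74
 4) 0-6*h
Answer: 2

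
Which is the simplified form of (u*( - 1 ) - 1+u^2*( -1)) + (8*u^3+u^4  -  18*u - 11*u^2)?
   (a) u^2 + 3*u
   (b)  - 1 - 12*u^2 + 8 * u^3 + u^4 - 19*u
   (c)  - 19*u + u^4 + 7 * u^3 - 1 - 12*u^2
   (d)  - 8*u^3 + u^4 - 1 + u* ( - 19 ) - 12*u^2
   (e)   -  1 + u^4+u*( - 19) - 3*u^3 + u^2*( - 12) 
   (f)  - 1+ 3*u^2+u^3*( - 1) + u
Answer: b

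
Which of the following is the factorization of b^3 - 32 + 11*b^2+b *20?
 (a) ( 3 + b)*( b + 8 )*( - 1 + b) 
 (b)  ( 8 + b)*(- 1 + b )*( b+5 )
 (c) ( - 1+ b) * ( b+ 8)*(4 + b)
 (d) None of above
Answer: c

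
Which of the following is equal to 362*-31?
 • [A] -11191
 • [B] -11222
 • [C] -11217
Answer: B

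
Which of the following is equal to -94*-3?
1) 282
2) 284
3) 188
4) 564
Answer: 1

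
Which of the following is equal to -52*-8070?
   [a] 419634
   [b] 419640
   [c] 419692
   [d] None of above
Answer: b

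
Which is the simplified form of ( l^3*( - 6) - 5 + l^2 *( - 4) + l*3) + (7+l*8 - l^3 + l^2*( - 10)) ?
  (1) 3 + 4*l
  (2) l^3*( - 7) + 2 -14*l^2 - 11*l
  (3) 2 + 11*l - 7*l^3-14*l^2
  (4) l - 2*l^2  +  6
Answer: 3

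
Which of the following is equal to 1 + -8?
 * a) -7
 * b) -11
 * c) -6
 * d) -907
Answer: a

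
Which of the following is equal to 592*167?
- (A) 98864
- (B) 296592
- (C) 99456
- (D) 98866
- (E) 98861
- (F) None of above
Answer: A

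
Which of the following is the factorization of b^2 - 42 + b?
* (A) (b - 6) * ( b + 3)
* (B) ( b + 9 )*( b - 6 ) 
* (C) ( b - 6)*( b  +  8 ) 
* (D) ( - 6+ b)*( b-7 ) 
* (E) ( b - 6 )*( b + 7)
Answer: E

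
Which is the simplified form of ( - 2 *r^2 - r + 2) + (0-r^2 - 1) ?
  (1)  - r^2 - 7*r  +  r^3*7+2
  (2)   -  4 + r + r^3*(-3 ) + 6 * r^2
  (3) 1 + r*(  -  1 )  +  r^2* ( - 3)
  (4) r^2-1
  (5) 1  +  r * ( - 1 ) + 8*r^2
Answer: 3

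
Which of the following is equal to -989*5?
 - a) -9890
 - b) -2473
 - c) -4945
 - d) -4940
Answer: c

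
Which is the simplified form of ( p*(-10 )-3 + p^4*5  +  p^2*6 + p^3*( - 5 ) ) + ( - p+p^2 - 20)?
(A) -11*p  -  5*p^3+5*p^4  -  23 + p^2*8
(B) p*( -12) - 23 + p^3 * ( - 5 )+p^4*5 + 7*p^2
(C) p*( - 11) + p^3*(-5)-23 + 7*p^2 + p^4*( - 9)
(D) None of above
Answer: D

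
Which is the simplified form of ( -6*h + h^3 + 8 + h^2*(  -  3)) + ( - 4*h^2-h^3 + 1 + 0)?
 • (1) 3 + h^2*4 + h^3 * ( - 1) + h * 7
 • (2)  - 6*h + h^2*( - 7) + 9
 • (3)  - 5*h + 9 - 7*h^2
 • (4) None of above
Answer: 2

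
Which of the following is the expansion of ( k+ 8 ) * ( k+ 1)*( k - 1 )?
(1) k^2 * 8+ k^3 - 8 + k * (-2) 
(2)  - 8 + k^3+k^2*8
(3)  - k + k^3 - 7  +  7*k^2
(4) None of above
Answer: 4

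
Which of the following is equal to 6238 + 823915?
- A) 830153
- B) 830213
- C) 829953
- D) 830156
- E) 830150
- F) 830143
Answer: A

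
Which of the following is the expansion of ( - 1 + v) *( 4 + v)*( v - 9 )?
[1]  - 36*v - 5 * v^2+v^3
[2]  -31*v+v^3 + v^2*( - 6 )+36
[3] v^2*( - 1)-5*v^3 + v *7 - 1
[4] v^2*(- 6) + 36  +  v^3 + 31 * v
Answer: 2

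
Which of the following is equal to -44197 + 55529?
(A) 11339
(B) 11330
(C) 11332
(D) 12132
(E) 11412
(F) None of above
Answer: C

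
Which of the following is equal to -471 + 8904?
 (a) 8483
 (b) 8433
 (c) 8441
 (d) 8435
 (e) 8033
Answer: b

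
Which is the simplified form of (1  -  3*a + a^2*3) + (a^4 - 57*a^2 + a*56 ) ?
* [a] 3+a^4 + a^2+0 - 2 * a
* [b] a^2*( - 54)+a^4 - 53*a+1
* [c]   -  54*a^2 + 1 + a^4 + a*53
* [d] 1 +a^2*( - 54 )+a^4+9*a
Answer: c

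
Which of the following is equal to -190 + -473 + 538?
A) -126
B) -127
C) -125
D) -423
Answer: C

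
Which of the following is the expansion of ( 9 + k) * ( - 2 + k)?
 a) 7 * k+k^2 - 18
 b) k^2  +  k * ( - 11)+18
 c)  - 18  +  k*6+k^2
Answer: a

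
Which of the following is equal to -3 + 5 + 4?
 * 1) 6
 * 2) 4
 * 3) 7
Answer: 1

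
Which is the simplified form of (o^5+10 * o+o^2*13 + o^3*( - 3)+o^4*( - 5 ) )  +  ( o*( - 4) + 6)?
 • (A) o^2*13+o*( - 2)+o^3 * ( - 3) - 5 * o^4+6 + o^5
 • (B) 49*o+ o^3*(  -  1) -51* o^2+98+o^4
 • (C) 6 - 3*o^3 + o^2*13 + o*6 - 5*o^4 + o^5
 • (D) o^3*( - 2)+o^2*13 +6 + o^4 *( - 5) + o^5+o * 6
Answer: C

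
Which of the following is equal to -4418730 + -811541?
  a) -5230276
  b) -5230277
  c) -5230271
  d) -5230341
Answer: c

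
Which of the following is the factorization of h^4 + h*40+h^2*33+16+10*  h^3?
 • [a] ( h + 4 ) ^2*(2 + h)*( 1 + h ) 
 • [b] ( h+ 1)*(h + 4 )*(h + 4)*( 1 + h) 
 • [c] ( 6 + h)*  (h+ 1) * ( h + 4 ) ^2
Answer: b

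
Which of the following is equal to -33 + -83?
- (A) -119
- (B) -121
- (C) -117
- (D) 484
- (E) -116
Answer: E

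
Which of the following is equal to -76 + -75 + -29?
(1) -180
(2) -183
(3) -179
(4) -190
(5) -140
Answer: 1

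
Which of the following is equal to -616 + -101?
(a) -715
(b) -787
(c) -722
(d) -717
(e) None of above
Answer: d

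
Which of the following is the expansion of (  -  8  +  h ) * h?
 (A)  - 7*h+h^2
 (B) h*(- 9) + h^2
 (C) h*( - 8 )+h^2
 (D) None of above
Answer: C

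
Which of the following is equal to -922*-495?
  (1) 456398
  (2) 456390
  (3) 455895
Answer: 2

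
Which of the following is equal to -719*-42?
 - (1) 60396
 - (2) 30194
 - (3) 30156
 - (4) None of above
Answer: 4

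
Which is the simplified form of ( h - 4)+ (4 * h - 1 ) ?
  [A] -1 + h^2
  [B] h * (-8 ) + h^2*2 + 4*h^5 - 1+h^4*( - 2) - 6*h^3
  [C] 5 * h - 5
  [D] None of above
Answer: C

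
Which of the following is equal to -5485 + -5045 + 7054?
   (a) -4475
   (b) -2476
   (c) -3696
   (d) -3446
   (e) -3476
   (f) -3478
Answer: e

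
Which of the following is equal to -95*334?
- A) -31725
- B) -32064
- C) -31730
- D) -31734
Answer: C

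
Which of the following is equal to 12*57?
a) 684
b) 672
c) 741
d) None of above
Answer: a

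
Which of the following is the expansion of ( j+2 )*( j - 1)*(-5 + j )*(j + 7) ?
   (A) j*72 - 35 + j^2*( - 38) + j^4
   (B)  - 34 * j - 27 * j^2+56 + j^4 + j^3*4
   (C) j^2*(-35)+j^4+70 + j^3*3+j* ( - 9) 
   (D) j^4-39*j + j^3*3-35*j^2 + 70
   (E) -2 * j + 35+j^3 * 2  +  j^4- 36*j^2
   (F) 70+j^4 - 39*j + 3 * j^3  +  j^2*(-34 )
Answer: D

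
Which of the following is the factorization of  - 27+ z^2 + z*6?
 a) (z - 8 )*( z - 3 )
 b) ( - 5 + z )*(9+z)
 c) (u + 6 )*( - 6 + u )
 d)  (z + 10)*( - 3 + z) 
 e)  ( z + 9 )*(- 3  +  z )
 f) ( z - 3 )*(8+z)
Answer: e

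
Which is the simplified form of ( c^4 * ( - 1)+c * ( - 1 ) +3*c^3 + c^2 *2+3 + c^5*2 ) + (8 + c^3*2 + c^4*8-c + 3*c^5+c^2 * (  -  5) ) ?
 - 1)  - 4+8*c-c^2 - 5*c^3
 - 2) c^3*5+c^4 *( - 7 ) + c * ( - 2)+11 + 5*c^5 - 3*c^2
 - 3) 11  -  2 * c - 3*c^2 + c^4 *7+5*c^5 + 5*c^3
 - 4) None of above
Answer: 3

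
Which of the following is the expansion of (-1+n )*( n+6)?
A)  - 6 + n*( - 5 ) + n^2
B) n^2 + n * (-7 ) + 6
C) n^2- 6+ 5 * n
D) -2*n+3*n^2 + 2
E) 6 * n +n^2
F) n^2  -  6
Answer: C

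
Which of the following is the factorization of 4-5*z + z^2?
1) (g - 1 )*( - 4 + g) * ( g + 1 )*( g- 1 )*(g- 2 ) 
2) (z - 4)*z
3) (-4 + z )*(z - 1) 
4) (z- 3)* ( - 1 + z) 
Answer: 3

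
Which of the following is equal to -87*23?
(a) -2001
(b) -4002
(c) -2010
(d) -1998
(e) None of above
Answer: a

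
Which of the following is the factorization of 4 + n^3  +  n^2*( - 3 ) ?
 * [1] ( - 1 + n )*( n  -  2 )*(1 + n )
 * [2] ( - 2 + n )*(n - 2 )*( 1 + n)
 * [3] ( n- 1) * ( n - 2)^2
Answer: 2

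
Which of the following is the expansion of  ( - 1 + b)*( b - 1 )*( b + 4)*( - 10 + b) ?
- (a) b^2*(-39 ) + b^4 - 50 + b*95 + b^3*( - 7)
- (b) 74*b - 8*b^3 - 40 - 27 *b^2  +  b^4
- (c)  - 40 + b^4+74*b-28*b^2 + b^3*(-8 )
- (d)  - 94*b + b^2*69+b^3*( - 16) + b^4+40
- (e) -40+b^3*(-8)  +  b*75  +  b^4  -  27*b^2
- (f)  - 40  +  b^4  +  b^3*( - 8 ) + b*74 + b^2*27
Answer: b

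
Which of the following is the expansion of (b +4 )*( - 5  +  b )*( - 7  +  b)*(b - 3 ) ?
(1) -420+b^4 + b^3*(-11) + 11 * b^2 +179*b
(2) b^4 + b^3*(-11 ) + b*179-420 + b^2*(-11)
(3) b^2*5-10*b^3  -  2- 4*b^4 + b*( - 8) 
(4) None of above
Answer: 1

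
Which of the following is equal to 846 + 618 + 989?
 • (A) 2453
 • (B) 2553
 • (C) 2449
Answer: A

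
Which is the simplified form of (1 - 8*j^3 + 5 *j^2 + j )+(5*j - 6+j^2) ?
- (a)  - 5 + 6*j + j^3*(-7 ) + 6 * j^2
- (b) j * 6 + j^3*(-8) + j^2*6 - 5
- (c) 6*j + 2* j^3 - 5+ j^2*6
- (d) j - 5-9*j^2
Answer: b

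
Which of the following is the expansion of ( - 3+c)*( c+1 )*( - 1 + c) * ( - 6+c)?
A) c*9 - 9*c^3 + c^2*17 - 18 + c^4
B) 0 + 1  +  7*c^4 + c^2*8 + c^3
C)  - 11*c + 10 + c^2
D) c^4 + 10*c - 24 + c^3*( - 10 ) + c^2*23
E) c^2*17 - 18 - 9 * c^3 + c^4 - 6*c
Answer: A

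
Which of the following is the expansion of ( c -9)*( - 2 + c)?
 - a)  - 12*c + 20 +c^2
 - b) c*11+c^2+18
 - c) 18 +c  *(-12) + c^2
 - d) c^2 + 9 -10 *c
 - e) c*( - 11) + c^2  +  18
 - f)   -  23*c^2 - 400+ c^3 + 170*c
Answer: e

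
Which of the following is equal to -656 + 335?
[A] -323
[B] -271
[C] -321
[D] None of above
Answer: C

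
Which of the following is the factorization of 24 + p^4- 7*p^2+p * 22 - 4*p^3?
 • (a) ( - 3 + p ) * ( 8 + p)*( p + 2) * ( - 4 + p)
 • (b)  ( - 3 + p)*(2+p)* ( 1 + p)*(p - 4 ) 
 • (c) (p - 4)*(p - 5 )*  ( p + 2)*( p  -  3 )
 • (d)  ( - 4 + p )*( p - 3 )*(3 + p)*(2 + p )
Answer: b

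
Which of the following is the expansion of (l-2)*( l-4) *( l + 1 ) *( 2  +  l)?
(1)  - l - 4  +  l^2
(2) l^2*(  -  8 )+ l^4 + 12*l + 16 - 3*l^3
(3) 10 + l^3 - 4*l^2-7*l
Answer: 2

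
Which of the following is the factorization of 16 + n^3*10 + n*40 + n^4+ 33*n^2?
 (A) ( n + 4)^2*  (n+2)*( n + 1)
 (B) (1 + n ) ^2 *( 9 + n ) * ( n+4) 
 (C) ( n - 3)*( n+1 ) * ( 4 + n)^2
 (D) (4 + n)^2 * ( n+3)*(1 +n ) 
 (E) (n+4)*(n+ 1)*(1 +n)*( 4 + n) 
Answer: E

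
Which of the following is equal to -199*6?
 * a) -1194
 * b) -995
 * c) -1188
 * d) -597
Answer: a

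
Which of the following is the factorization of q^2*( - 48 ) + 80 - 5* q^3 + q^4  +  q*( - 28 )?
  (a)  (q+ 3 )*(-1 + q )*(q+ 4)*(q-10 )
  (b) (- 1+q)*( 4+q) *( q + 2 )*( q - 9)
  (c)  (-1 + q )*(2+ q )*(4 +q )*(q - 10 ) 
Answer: c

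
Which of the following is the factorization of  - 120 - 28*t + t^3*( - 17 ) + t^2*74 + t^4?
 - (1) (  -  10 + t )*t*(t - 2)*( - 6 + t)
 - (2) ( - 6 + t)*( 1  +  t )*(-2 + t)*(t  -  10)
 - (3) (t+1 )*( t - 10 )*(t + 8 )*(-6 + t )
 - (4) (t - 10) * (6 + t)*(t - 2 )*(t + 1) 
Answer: 2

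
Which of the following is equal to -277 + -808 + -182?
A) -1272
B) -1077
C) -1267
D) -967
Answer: C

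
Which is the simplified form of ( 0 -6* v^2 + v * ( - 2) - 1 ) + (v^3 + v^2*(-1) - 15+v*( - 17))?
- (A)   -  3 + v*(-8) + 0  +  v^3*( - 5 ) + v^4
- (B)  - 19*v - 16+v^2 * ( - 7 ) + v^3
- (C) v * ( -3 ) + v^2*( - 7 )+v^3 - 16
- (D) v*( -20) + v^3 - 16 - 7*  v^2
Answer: B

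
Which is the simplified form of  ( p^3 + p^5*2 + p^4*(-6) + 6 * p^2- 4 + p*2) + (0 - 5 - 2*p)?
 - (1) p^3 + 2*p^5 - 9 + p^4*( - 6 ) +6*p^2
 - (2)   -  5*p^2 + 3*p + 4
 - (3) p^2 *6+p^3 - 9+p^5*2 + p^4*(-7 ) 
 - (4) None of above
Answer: 1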